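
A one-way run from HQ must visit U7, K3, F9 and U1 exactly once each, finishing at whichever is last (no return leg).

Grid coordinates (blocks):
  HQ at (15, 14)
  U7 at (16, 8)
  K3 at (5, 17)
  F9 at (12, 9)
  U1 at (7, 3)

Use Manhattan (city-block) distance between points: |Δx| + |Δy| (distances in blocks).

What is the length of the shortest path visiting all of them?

Minimum one-way distance = 39 blocks.

There are 4! = 24 possible orderings.
HQ - U7 - K3 - F9 - U1: 7+20+15+11 = 53
HQ - U7 - K3 - U1 - F9: 7+20+16+11 = 54
HQ - U7 - F9 - K3 - U1: 7+5+15+16 = 43
HQ - U7 - F9 - U1 - K3: 7+5+11+16 = 39
HQ - U7 - U1 - K3 - F9: 7+14+16+15 = 52
HQ - U7 - U1 - F9 - K3: 7+14+11+15 = 47
HQ - K3 - U7 - F9 - U1: 13+20+5+11 = 49
HQ - K3 - U7 - U1 - F9: 13+20+14+11 = 58
HQ - K3 - F9 - U7 - U1: 13+15+5+14 = 47
HQ - K3 - F9 - U1 - U7: 13+15+11+14 = 53
HQ - K3 - U1 - U7 - F9: 13+16+14+5 = 48
HQ - K3 - U1 - F9 - U7: 13+16+11+5 = 45
HQ - F9 - U7 - K3 - U1: 8+5+20+16 = 49
HQ - F9 - U7 - U1 - K3: 8+5+14+16 = 43
… (10 more)
The minimum is 39.
One shortest path: HQ → U7 → F9 → U1 → K3.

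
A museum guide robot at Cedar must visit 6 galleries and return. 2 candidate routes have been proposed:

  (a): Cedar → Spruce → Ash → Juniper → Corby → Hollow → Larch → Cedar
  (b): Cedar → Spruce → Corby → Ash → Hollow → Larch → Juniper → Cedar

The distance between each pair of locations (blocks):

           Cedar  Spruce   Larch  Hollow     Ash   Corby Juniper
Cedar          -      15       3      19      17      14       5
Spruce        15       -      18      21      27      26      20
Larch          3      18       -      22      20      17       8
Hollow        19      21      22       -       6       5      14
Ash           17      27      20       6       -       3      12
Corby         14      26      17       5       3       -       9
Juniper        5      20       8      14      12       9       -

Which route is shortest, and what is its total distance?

Shortest is (b), total 85 blocks.

(a): 15 + 27 + 12 + 9 + 5 + 22 + 3 = 93
(b): 15 + 26 + 3 + 6 + 22 + 8 + 5 = 85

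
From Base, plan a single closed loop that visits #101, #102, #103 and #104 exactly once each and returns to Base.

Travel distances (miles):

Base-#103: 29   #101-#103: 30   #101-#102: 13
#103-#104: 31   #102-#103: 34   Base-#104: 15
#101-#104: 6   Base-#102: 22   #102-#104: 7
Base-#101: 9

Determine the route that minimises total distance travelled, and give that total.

With 4 stops there are 4!/2 = 12 distinct round trips (a route and its reverse cost the same).
Base-#101-#102-#103-#104-Base: 9+13+34+31+15 = 102
Base-#101-#102-#104-#103-Base: 9+13+7+31+29 = 89
Base-#101-#103-#102-#104-Base: 9+30+34+7+15 = 95
Base-#101-#103-#104-#102-Base: 9+30+31+7+22 = 99
Base-#101-#104-#102-#103-Base: 9+6+7+34+29 = 85
Base-#101-#104-#103-#102-Base: 9+6+31+34+22 = 102
Base-#102-#101-#103-#104-Base: 22+13+30+31+15 = 111
Base-#102-#101-#104-#103-Base: 22+13+6+31+29 = 101
Base-#102-#103-#101-#104-Base: 22+34+30+6+15 = 107
Base-#102-#104-#101-#103-Base: 22+7+6+30+29 = 94
Base-#103-#101-#102-#104-Base: 29+30+13+7+15 = 94
Base-#103-#102-#101-#104-Base: 29+34+13+6+15 = 97
The minimum is 85.
One optimal route: Base → #101 → #104 → #102 → #103 → Base (or its reverse).

Minimum total distance: 85 miles.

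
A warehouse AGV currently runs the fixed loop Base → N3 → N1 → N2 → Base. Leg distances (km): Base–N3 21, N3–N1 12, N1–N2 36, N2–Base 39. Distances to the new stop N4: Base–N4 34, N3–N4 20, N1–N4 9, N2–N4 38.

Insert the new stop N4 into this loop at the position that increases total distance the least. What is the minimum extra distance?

Minimum extra distance: 11 km, inserting N4 between N1 and N2.

Insertion cost between consecutive stops i–j is d(i,N4) + d(N4,j) − d(i,j):
  between Base and N3: 34 + 20 − 21 = 33
  between N3 and N1: 20 + 9 − 12 = 17
  between N1 and N2: 9 + 38 − 36 = 11
  between N2 and Base: 38 + 34 − 39 = 33
Cheapest insertion is between N1 and N2, adding 11.
New total = 108 + 11 = 119.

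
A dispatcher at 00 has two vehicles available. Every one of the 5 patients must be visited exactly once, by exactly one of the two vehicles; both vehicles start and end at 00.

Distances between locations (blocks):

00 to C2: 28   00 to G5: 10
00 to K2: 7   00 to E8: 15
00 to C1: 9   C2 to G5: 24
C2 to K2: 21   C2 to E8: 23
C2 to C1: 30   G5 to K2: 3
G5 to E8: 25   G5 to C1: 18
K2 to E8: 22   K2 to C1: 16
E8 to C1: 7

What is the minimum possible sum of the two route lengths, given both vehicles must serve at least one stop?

Minimum combined distance: 87 blocks.

Check every non-empty split of the stops between the two vehicles; for each half take its own optimal tour:
  {C2} + {G5, K2, E8, C1}: 56 + 50 = 106
  {G5} + {C2, K2, E8, C1}: 20 + 67 = 87
  {C2, G5} + {K2, E8, C1}: 62 + 45 = 107
  {K2} + {C2, G5, E8, C1}: 14 + 73 = 87
  {C2, K2} + {G5, E8, C1}: 56 + 50 = 106
  {G5, K2} + {C2, E8, C1}: 20 + 67 = 87
  … (15 splits in total)
Best: vehicle 1 00 → G5 → 00 = 20; vehicle 2 00 → K2 → C2 → E8 → C1 → 00 = 67; combined 87.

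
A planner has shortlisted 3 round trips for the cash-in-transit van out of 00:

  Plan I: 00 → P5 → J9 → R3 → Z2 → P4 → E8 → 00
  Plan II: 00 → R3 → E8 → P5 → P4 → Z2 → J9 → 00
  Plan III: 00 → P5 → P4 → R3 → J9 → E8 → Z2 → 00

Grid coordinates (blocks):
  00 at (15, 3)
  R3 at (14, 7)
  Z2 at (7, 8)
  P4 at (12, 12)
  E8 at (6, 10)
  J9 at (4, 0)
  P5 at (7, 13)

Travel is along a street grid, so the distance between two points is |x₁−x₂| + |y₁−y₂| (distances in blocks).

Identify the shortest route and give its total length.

Plan I: 18 + 16 + 17 + 8 + 9 + 8 + 16 = 92
Plan II: 5 + 11 + 4 + 6 + 9 + 11 + 14 = 60
Plan III: 18 + 6 + 7 + 17 + 12 + 3 + 13 = 76

Shortest is Plan II, total 60 blocks.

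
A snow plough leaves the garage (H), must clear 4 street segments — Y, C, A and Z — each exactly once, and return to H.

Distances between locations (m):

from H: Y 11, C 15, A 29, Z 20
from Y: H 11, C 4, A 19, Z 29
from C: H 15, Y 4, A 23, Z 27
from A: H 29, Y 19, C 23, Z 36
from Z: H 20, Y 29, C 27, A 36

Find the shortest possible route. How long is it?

There are 12 distinct closed tours to check (reversals are equivalent).
H-Y-C-A-Z-H: 11+4+23+36+20 = 94
H-Y-C-Z-A-H: 11+4+27+36+29 = 107
H-Y-A-C-Z-H: 11+19+23+27+20 = 100
H-Y-A-Z-C-H: 11+19+36+27+15 = 108
H-Y-Z-C-A-H: 11+29+27+23+29 = 119
H-Y-Z-A-C-H: 11+29+36+23+15 = 114
H-C-Y-A-Z-H: 15+4+19+36+20 = 94
H-C-Y-Z-A-H: 15+4+29+36+29 = 113
H-C-A-Y-Z-H: 15+23+19+29+20 = 106
H-C-Z-Y-A-H: 15+27+29+19+29 = 119
H-A-Y-C-Z-H: 29+19+4+27+20 = 99
H-A-C-Y-Z-H: 29+23+4+29+20 = 105
The minimum is 94.
One optimal route: H → Y → C → A → Z → H (or its reverse).

94 m — the shortest possible round trip.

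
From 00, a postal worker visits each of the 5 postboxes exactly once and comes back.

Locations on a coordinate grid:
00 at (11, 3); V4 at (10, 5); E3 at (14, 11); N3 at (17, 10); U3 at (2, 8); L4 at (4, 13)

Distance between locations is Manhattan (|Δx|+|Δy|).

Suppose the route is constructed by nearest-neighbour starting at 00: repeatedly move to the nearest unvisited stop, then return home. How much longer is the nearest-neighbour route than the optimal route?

The nearest-neighbour route is 4 longer than optimal.

00: V4=3, E3=11, N3=13, U3=14, L4=17 ⇒ V4
V4: E3=10, U3=11, N3=12, L4=14 ⇒ E3
E3: N3=4, L4=12, U3=15 ⇒ N3
N3: L4=16, U3=17 ⇒ L4
L4: U3=7 ⇒ U3
NN route 00 → V4 → E3 → N3 → L4 → U3 → 00 costs 54.
Optimal: 00 → V4 → U3 → L4 → E3 → N3 → 00 costs 50 (by enumerating all 60 distinct tours).
Excess = 54 − 50 = 4.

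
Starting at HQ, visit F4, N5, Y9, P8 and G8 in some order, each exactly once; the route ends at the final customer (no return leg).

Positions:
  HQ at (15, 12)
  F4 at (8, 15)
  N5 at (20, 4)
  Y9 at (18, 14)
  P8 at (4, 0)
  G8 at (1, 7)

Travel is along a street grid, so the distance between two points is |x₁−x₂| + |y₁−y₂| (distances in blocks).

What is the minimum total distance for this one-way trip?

Minimum one-way distance = 61 blocks.

There are 5! = 120 possible orderings.
HQ→F4→N5→Y9→P8→G8: 10+23+12+28+10 = 83
HQ→F4→N5→Y9→G8→P8: 10+23+12+24+10 = 79
HQ→F4→N5→P8→Y9→G8: 10+23+20+28+24 = 105
HQ→F4→N5→P8→G8→Y9: 10+23+20+10+24 = 87
HQ→F4→N5→G8→Y9→P8: 10+23+22+24+28 = 107
HQ→F4→N5→G8→P8→Y9: 10+23+22+10+28 = 93
HQ→F4→Y9→N5→P8→G8: 10+11+12+20+10 = 63
HQ→F4→Y9→N5→G8→P8: 10+11+12+22+10 = 65
HQ→F4→Y9→P8→N5→G8: 10+11+28+20+22 = 91
HQ→F4→Y9→P8→G8→N5: 10+11+28+10+22 = 81
HQ→F4→Y9→G8→N5→P8: 10+11+24+22+20 = 87
HQ→F4→Y9→G8→P8→N5: 10+11+24+10+20 = 75
HQ→F4→P8→N5→Y9→G8: 10+19+20+12+24 = 85
HQ→F4→P8→N5→G8→Y9: 10+19+20+22+24 = 95
… (106 more)
HQ→N5→Y9→F4→G8→P8: 13+12+11+15+10 = 61  ← best
The minimum is 61.
One shortest path: HQ → N5 → Y9 → F4 → G8 → P8.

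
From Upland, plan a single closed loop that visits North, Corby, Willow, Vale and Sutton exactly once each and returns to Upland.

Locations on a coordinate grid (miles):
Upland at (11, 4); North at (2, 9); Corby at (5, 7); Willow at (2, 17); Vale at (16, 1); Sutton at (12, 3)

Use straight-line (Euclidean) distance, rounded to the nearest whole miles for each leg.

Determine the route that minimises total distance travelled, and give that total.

45 miles — the shortest possible round trip.

With 5 stops there are 5!/2 = 60 distinct round trips (a route and its reverse cost the same).
Upland → North → Corby → Willow → Vale → Sutton → Upland: 10+4+10+21+4+1 = 50
Upland → North → Corby → Willow → Sutton → Vale → Upland: 10+4+10+17+4+6 = 51
Upland → North → Corby → Vale → Willow → Sutton → Upland: 10+4+13+21+17+1 = 66
Upland → North → Corby → Vale → Sutton → Willow → Upland: 10+4+13+4+17+16 = 64
Upland → North → Corby → Sutton → Willow → Vale → Upland: 10+4+8+17+21+6 = 66
Upland → North → Corby → Sutton → Vale → Willow → Upland: 10+4+8+4+21+16 = 63
Upland → North → Willow → Corby → Vale → Sutton → Upland: 10+8+10+13+4+1 = 46
Upland → North → Willow → Corby → Sutton → Vale → Upland: 10+8+10+8+4+6 = 46
Upland → North → Willow → Vale → Corby → Sutton → Upland: 10+8+21+13+8+1 = 61
Upland → North → Willow → Vale → Sutton → Corby → Upland: 10+8+21+4+8+7 = 58
Upland → North → Willow → Sutton → Corby → Vale → Upland: 10+8+17+8+13+6 = 62
Upland → North → Willow → Sutton → Vale → Corby → Upland: 10+8+17+4+13+7 = 59
Upland → North → Vale → Corby → Willow → Sutton → Upland: 10+16+13+10+17+1 = 67
Upland → North → Vale → Corby → Sutton → Willow → Upland: 10+16+13+8+17+16 = 80
… (46 more)
Upland → Corby → North → Willow → Vale → Sutton → Upland: 7+4+8+21+4+1 = 45  ← best
The minimum is 45.
One optimal route: Upland → Corby → North → Willow → Vale → Sutton → Upland (or its reverse).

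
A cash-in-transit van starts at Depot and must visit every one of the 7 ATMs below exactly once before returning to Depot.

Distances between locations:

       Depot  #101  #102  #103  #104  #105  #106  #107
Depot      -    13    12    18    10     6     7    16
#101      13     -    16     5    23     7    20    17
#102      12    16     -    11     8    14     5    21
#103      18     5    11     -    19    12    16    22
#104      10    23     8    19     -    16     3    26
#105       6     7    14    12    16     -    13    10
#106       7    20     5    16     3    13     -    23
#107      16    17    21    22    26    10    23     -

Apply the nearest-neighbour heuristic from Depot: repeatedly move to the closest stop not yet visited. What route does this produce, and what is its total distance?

Nearest-neighbour total = 79; route Depot → #105 → #101 → #103 → #102 → #106 → #104 → #107 → Depot.

From Depot: distances to unvisited — #105=6, #106=7, #104=10, #102=12, #101=13, #107=16, #103=18. Nearest is #105 (6).
From #105: distances to unvisited — #101=7, #107=10, #103=12, #106=13, #102=14, #104=16. Nearest is #101 (7).
From #101: distances to unvisited — #103=5, #102=16, #107=17, #106=20, #104=23. Nearest is #103 (5).
From #103: distances to unvisited — #102=11, #106=16, #104=19, #107=22. Nearest is #102 (11).
From #102: distances to unvisited — #106=5, #104=8, #107=21. Nearest is #106 (5).
From #106: distances to unvisited — #104=3, #107=23. Nearest is #104 (3).
From #104: distances to unvisited — #107=26. Nearest is #107 (26).
Return #107→Depot: 16.
Total = 6 + 7 + 5 + 11 + 5 + 3 + 26 + 16 = 79.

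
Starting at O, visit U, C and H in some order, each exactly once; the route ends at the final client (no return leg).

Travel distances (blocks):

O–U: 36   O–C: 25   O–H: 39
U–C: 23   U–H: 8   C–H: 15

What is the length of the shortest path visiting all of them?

Minimum one-way distance = 48 blocks.

There are 3! = 6 possible orderings.
O→U→C→H: 36+23+15 = 74
O→U→H→C: 36+8+15 = 59
O→C→U→H: 25+23+8 = 56
O→C→H→U: 25+15+8 = 48
O→H→U→C: 39+8+23 = 70
O→H→C→U: 39+15+23 = 77
The minimum is 48.
One shortest path: O → C → H → U.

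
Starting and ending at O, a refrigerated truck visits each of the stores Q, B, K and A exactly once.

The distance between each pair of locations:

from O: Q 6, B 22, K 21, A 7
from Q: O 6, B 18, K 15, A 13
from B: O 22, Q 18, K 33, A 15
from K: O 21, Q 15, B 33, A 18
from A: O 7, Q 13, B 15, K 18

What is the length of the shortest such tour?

With 4 stops there are 4!/2 = 12 distinct round trips (a route and its reverse cost the same).
O→Q→B→K→A→O: 6+18+33+18+7 = 82
O→Q→B→A→K→O: 6+18+15+18+21 = 78
O→Q→K→B→A→O: 6+15+33+15+7 = 76
O→Q→K→A→B→O: 6+15+18+15+22 = 76
O→Q→A→B→K→O: 6+13+15+33+21 = 88
O→Q→A→K→B→O: 6+13+18+33+22 = 92
O→B→Q→K→A→O: 22+18+15+18+7 = 80
O→B→Q→A→K→O: 22+18+13+18+21 = 92
O→B→K→Q→A→O: 22+33+15+13+7 = 90
O→B→A→Q→K→O: 22+15+13+15+21 = 86
O→K→Q→B→A→O: 21+15+18+15+7 = 76
O→K→B→Q→A→O: 21+33+18+13+7 = 92
The minimum is 76.
One optimal route: O → Q → K → B → A → O (or its reverse).

Shortest round trip = 76.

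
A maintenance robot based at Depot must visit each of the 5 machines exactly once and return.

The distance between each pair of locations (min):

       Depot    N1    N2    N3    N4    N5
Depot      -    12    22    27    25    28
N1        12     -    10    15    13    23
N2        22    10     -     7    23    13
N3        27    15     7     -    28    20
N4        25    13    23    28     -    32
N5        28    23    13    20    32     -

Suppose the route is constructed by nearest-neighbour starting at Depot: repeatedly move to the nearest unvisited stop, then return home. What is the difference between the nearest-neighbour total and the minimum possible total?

Depot: N1=12, N2=22, N4=25, N3=27, N5=28 ⇒ N1
N1: N2=10, N4=13, N3=15, N5=23 ⇒ N2
N2: N3=7, N5=13, N4=23 ⇒ N3
N3: N5=20, N4=28 ⇒ N5
N5: N4=32 ⇒ N4
NN route Depot → N1 → N2 → N3 → N5 → N4 → Depot costs 106.
Optimal: Depot → N1 → N4 → N3 → N2 → N5 → Depot costs 101 (by enumerating all 60 distinct tours).
Excess = 106 − 101 = 5.

5 min longer than the optimal tour.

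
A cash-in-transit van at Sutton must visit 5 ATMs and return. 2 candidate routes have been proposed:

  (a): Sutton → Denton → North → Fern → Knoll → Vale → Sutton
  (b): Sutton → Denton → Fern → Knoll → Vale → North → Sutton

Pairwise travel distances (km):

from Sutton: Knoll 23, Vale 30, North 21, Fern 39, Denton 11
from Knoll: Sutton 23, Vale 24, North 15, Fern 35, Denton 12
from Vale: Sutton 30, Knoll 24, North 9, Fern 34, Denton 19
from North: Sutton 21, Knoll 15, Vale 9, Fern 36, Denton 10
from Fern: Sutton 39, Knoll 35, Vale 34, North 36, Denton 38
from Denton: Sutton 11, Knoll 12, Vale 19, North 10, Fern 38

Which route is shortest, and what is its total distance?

138 km — (b) is the shortest.

(a): 11 + 10 + 36 + 35 + 24 + 30 = 146
(b): 11 + 38 + 35 + 24 + 9 + 21 = 138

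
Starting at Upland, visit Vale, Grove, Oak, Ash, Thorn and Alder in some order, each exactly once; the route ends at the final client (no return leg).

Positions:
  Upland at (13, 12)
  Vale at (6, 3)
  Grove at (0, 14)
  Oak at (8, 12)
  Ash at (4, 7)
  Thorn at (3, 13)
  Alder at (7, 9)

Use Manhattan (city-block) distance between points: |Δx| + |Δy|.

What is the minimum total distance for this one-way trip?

There are 6! = 720 possible orderings.
Upland→Vale→Grove→Oak→Ash→Thorn→Alder: 16+17+10+9+7+8 = 67
Upland→Vale→Grove→Oak→Ash→Alder→Thorn: 16+17+10+9+5+8 = 65
Upland→Vale→Grove→Oak→Thorn→Ash→Alder: 16+17+10+6+7+5 = 61
Upland→Vale→Grove→Oak→Thorn→Alder→Ash: 16+17+10+6+8+5 = 62
Upland→Vale→Grove→Oak→Alder→Ash→Thorn: 16+17+10+4+5+7 = 59
Upland→Vale→Grove→Oak→Alder→Thorn→Ash: 16+17+10+4+8+7 = 62
Upland→Vale→Grove→Ash→Oak→Thorn→Alder: 16+17+11+9+6+8 = 67
Upland→Vale→Grove→Ash→Oak→Alder→Thorn: 16+17+11+9+4+8 = 65
… (712 more)
Upland→Oak→Alder→Vale→Ash→Thorn→Grove: 5+4+7+6+7+4 = 33  ← best
The minimum is 33.
One shortest path: Upland → Oak → Alder → Vale → Ash → Thorn → Grove.

33 — the minimum one-way total.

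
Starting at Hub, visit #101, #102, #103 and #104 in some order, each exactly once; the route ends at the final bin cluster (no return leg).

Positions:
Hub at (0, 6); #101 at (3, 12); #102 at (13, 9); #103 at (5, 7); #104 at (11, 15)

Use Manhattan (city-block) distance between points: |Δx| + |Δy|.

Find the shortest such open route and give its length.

There are 4! = 24 possible orderings.
Hub→#101→#102→#103→#104: 9+13+10+14 = 46
Hub→#101→#102→#104→#103: 9+13+8+14 = 44
Hub→#101→#103→#102→#104: 9+7+10+8 = 34
Hub→#101→#103→#104→#102: 9+7+14+8 = 38
Hub→#101→#104→#102→#103: 9+11+8+10 = 38
Hub→#101→#104→#103→#102: 9+11+14+10 = 44
Hub→#102→#101→#103→#104: 16+13+7+14 = 50
Hub→#102→#101→#104→#103: 16+13+11+14 = 54
Hub→#102→#103→#101→#104: 16+10+7+11 = 44
Hub→#102→#103→#104→#101: 16+10+14+11 = 51
Hub→#102→#104→#101→#103: 16+8+11+7 = 42
Hub→#102→#104→#103→#101: 16+8+14+7 = 45
Hub→#103→#101→#102→#104: 6+7+13+8 = 34
Hub→#103→#101→#104→#102: 6+7+11+8 = 32
… (10 more)
The minimum is 32.
One shortest path: Hub → #103 → #101 → #104 → #102.

Shortest open route: 32.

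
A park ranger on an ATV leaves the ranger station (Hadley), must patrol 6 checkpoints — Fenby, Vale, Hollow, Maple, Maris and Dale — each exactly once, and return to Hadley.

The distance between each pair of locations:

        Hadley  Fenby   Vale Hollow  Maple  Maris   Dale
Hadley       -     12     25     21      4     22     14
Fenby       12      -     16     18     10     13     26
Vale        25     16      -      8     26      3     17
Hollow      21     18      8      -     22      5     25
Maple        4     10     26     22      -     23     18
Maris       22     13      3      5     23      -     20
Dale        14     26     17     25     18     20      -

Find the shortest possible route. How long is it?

71 — the shortest possible round trip.

Hadley → Fenby → Vale → Hollow → Maple → Maris → Dale → Hadley: 12+16+8+22+23+20+14 = 115
Hadley → Fenby → Vale → Hollow → Maple → Dale → Maris → Hadley: 12+16+8+22+18+20+22 = 118
Hadley → Fenby → Vale → Hollow → Maris → Maple → Dale → Hadley: 12+16+8+5+23+18+14 = 96
Hadley → Fenby → Vale → Hollow → Maris → Dale → Maple → Hadley: 12+16+8+5+20+18+4 = 83
Hadley → Fenby → Vale → Hollow → Dale → Maple → Maris → Hadley: 12+16+8+25+18+23+22 = 124
Hadley → Fenby → Vale → Hollow → Dale → Maris → Maple → Hadley: 12+16+8+25+20+23+4 = 108
Hadley → Fenby → Vale → Maple → Hollow → Maris → Dale → Hadley: 12+16+26+22+5+20+14 = 115
Hadley → Fenby → Vale → Maple → Hollow → Dale → Maris → Hadley: 12+16+26+22+25+20+22 = 143
… (352 more)
Hadley → Maple → Fenby → Hollow → Maris → Vale → Dale → Hadley: 4+10+18+5+3+17+14 = 71  ← best
The minimum is 71.
One optimal route: Hadley → Maple → Fenby → Hollow → Maris → Vale → Dale → Hadley (or its reverse).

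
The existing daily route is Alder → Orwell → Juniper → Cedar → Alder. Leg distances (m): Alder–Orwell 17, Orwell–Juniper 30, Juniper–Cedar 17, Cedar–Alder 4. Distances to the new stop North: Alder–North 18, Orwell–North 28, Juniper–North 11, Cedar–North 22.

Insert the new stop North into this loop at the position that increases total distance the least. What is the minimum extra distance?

+9 m — insert North between Orwell and Juniper.

Insertion cost between consecutive stops i–j is d(i,North) + d(North,j) − d(i,j):
  between Alder and Orwell: 18 + 28 − 17 = 29
  between Orwell and Juniper: 28 + 11 − 30 = 9
  between Juniper and Cedar: 11 + 22 − 17 = 16
  between Cedar and Alder: 22 + 18 − 4 = 36
Cheapest insertion is between Orwell and Juniper, adding 9.
New total = 68 + 9 = 77.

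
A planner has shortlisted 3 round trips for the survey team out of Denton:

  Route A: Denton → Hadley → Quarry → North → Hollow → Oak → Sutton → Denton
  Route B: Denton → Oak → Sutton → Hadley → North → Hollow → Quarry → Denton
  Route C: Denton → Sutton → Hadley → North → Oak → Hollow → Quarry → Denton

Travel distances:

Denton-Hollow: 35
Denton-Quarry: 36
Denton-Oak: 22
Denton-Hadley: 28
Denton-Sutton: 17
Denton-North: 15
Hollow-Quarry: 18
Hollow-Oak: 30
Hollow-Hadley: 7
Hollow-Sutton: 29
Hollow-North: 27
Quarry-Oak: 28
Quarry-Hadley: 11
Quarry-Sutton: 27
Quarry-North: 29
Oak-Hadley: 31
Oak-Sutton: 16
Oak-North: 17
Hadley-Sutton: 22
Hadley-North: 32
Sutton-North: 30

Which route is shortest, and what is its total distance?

Route A: 28 + 11 + 29 + 27 + 30 + 16 + 17 = 158
Route B: 22 + 16 + 22 + 32 + 27 + 18 + 36 = 173
Route C: 17 + 22 + 32 + 17 + 30 + 18 + 36 = 172

Shortest is Route A, total 158.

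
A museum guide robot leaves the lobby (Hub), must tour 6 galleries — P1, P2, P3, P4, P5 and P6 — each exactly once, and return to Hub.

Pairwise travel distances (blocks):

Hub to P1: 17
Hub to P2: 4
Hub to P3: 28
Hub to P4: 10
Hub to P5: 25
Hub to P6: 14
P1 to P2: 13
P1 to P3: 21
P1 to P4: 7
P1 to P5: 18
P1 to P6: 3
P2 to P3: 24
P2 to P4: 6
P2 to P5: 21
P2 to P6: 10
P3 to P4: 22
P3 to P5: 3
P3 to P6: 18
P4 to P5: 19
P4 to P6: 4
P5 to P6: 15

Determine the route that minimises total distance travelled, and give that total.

There are 360 distinct closed tours to check (reversals are equivalent).
Hub-P1-P2-P3-P4-P5-P6-Hub: 17+13+24+22+19+15+14 = 124
Hub-P1-P2-P3-P4-P6-P5-Hub: 17+13+24+22+4+15+25 = 120
Hub-P1-P2-P3-P5-P4-P6-Hub: 17+13+24+3+19+4+14 = 94
Hub-P1-P2-P3-P5-P6-P4-Hub: 17+13+24+3+15+4+10 = 86
Hub-P1-P2-P3-P6-P4-P5-Hub: 17+13+24+18+4+19+25 = 120
Hub-P1-P2-P3-P6-P5-P4-Hub: 17+13+24+18+15+19+10 = 116
Hub-P1-P2-P4-P3-P5-P6-Hub: 17+13+6+22+3+15+14 = 90
Hub-P1-P2-P4-P3-P6-P5-Hub: 17+13+6+22+18+15+25 = 116
… (352 more)
Hub-P2-P3-P5-P1-P6-P4-Hub: 4+24+3+18+3+4+10 = 66  ← best
The minimum is 66.
One optimal route: Hub → P2 → P3 → P5 → P1 → P6 → P4 → Hub (or its reverse).

66 blocks — the shortest possible round trip.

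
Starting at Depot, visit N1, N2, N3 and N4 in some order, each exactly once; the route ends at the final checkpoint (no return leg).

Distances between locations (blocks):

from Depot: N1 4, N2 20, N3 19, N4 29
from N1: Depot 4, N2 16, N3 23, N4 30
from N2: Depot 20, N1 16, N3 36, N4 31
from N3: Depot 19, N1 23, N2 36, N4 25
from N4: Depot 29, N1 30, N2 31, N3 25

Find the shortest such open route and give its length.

Minimum one-way distance = 76 blocks.

There are 4! = 24 possible orderings.
Depot→N1→N2→N3→N4: 4+16+36+25 = 81
Depot→N1→N2→N4→N3: 4+16+31+25 = 76
Depot→N1→N3→N2→N4: 4+23+36+31 = 94
Depot→N1→N3→N4→N2: 4+23+25+31 = 83
Depot→N1→N4→N2→N3: 4+30+31+36 = 101
Depot→N1→N4→N3→N2: 4+30+25+36 = 95
Depot→N2→N1→N3→N4: 20+16+23+25 = 84
Depot→N2→N1→N4→N3: 20+16+30+25 = 91
Depot→N2→N3→N1→N4: 20+36+23+30 = 109
Depot→N2→N3→N4→N1: 20+36+25+30 = 111
Depot→N2→N4→N1→N3: 20+31+30+23 = 104
Depot→N2→N4→N3→N1: 20+31+25+23 = 99
Depot→N3→N1→N2→N4: 19+23+16+31 = 89
Depot→N3→N1→N4→N2: 19+23+30+31 = 103
… (10 more)
The minimum is 76.
One shortest path: Depot → N1 → N2 → N4 → N3.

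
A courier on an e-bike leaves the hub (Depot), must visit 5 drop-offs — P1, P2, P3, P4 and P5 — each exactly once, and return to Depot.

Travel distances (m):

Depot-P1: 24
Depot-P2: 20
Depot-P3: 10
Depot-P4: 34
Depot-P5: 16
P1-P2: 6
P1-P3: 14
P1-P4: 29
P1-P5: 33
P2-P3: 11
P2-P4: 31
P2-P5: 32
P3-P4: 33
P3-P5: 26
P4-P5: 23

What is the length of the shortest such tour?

Shortest round trip = 95 m.

Depot → P1 → P2 → P3 → P4 → P5 → Depot: 24+6+11+33+23+16 = 113
Depot → P1 → P2 → P3 → P5 → P4 → Depot: 24+6+11+26+23+34 = 124
Depot → P1 → P2 → P4 → P3 → P5 → Depot: 24+6+31+33+26+16 = 136
Depot → P1 → P2 → P4 → P5 → P3 → Depot: 24+6+31+23+26+10 = 120
Depot → P1 → P2 → P5 → P3 → P4 → Depot: 24+6+32+26+33+34 = 155
Depot → P1 → P2 → P5 → P4 → P3 → Depot: 24+6+32+23+33+10 = 128
Depot → P1 → P3 → P2 → P4 → P5 → Depot: 24+14+11+31+23+16 = 119
Depot → P1 → P3 → P2 → P5 → P4 → Depot: 24+14+11+32+23+34 = 138
Depot → P1 → P3 → P4 → P2 → P5 → Depot: 24+14+33+31+32+16 = 150
Depot → P1 → P3 → P4 → P5 → P2 → Depot: 24+14+33+23+32+20 = 146
Depot → P1 → P3 → P5 → P2 → P4 → Depot: 24+14+26+32+31+34 = 161
Depot → P1 → P3 → P5 → P4 → P2 → Depot: 24+14+26+23+31+20 = 138
Depot → P1 → P4 → P2 → P3 → P5 → Depot: 24+29+31+11+26+16 = 137
Depot → P1 → P4 → P2 → P5 → P3 → Depot: 24+29+31+32+26+10 = 152
… (46 more)
Depot → P3 → P2 → P1 → P4 → P5 → Depot: 10+11+6+29+23+16 = 95  ← best
The minimum is 95.
One optimal route: Depot → P3 → P2 → P1 → P4 → P5 → Depot (or its reverse).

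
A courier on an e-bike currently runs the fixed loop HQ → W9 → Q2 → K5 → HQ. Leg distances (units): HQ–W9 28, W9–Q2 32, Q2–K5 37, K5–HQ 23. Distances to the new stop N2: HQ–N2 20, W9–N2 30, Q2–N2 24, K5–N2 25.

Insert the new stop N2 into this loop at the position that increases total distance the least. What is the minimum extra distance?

Minimum extra distance: 12, inserting N2 between Q2 and K5.

Insertion cost between consecutive stops i–j is d(i,N2) + d(N2,j) − d(i,j):
  between HQ and W9: 20 + 30 − 28 = 22
  between W9 and Q2: 30 + 24 − 32 = 22
  between Q2 and K5: 24 + 25 − 37 = 12
  between K5 and HQ: 25 + 20 − 23 = 22
Cheapest insertion is between Q2 and K5, adding 12.
New total = 120 + 12 = 132.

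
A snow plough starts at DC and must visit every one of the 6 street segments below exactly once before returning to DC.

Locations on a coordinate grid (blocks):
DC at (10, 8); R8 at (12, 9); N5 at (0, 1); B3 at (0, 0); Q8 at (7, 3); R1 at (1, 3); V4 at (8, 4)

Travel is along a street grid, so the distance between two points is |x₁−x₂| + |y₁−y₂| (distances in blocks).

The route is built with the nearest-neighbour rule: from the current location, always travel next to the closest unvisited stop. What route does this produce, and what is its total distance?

Nearest-neighbour total = 42 blocks; route DC → R8 → V4 → Q8 → R1 → N5 → B3 → DC.

At DC the remaining stops are R8 3, V4 6, Q8 8, R1 14, N5 17, B3 18; go to R8.
At R8 the remaining stops are V4 9, Q8 11, R1 17, N5 20, B3 21; go to V4.
At V4 the remaining stops are Q8 2, R1 8, N5 11, B3 12; go to Q8.
At Q8 the remaining stops are R1 6, N5 9, B3 10; go to R1.
At R1 the remaining stops are N5 3, B3 4; go to N5.
At N5 the remaining stops are B3 1; go to B3.
Return B3→DC: 18.
Total = 3 + 9 + 2 + 6 + 3 + 1 + 18 = 42.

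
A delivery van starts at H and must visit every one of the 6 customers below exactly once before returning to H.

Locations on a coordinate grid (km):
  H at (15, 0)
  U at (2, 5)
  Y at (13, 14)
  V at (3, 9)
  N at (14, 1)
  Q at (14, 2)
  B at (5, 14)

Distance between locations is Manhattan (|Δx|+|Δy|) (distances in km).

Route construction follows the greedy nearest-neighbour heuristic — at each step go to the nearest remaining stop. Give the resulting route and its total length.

From H: distances to unvisited — N=2, Q=3, Y=16, U=18, V=21, B=24. Nearest is N (2).
From N: distances to unvisited — Q=1, Y=14, U=16, V=19, B=22. Nearest is Q (1).
From Q: distances to unvisited — Y=13, U=15, V=18, B=21. Nearest is Y (13).
From Y: distances to unvisited — B=8, V=15, U=20. Nearest is B (8).
From B: distances to unvisited — V=7, U=12. Nearest is V (7).
From V: distances to unvisited — U=5. Nearest is U (5).
Return U→H: 18.
Total = 2 + 1 + 13 + 8 + 7 + 5 + 18 = 54.

Total distance 54 km via the nearest-neighbour route H → N → Q → Y → B → V → U → H.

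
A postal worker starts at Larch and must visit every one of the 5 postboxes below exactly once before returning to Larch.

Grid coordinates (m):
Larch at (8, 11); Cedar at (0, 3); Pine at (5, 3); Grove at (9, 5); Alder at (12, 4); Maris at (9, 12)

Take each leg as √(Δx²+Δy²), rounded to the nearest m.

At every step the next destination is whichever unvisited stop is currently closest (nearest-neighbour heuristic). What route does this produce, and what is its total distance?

Nearest-neighbour total = 34 m; route Larch → Maris → Grove → Alder → Pine → Cedar → Larch.

Larch → [Maris:1 / Grove:6 / Alder:8 / Pine:9 / Cedar:11] → Maris (1)
Maris → [Grove:7 / Alder:9 / Pine:10 / Cedar:13] → Grove (7)
Grove → [Alder:3 / Pine:4 / Cedar:9] → Alder (3)
Alder → [Pine:7 / Cedar:12] → Pine (7)
Pine → [Cedar:5] → Cedar (5)
Return Cedar→Larch: 11.
Total = 1 + 7 + 3 + 7 + 5 + 11 = 34.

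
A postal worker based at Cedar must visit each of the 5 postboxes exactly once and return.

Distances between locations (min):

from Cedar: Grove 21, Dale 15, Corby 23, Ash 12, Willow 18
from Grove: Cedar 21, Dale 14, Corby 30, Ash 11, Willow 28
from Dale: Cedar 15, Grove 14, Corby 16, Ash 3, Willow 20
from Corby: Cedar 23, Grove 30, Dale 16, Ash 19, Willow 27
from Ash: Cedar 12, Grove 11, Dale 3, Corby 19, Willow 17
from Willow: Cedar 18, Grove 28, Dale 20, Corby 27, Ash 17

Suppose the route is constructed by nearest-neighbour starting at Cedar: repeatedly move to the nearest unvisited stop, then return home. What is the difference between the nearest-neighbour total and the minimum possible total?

From Cedar: Ash=12, Dale=15, Willow=18, Grove=21, Corby=23 → choose Ash (12).
From Ash: Dale=3, Grove=11, Willow=17, Corby=19 → choose Dale (3).
From Dale: Grove=14, Corby=16, Willow=20 → choose Grove (14).
From Grove: Willow=28, Corby=30 → choose Willow (28).
From Willow: Corby=27 → choose Corby (27).
NN route Cedar → Ash → Dale → Grove → Willow → Corby → Cedar costs 107.
Optimal: Cedar → Grove → Ash → Dale → Corby → Willow → Cedar costs 96 (by enumerating all 60 distinct tours).
Excess = 107 − 96 = 11.

The nearest-neighbour route is 11 min longer than optimal.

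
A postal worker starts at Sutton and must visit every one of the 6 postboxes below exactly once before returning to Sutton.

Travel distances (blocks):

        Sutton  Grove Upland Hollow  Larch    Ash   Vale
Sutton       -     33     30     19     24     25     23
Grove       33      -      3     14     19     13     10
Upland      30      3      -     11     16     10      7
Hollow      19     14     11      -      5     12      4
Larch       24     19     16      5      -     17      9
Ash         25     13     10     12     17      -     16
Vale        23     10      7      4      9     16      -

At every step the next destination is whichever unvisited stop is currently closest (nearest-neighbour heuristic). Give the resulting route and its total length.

Sutton → [Hollow:19 / Vale:23 / Larch:24 / Ash:25 / Upland:30 / Grove:33] → Hollow (19)
Hollow → [Vale:4 / Larch:5 / Upland:11 / Ash:12 / Grove:14] → Vale (4)
Vale → [Upland:7 / Larch:9 / Grove:10 / Ash:16] → Upland (7)
Upland → [Grove:3 / Ash:10 / Larch:16] → Grove (3)
Grove → [Ash:13 / Larch:19] → Ash (13)
Ash → [Larch:17] → Larch (17)
Return Larch→Sutton: 24.
Total = 19 + 4 + 7 + 3 + 13 + 17 + 24 = 87.

87 blocks along Sutton → Hollow → Vale → Upland → Grove → Ash → Larch → Sutton.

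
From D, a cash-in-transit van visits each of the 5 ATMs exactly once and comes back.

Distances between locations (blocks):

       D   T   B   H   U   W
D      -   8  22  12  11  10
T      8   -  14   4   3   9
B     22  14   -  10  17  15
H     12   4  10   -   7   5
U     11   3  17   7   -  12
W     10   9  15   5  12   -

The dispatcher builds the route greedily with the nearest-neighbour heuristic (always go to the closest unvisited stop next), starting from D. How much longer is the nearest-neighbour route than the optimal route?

D: T=8, W=10, U=11, H=12, B=22 ⇒ T
T: U=3, H=4, W=9, B=14 ⇒ U
U: H=7, W=12, B=17 ⇒ H
H: W=5, B=10 ⇒ W
W: B=15 ⇒ B
NN route D → T → U → H → W → B → D costs 60.
Optimal: D → T → U → B → H → W → D costs 53 (by enumerating all 60 distinct tours).
Excess = 60 − 53 = 7.

Excess over optimum: 7 blocks.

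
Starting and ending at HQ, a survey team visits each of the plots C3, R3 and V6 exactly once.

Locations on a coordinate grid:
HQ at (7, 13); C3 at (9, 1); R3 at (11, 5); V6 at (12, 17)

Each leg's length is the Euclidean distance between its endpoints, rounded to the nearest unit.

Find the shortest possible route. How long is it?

With 3 stops there are 3!/2 = 3 distinct round trips (a route and its reverse cost the same).
HQ-C3-R3-V6-HQ: 12+4+12+6 = 34
HQ-C3-V6-R3-HQ: 12+16+12+9 = 49
HQ-R3-C3-V6-HQ: 9+4+16+6 = 35
The minimum is 34.
One optimal route: HQ → C3 → R3 → V6 → HQ (or its reverse).

Shortest round trip = 34.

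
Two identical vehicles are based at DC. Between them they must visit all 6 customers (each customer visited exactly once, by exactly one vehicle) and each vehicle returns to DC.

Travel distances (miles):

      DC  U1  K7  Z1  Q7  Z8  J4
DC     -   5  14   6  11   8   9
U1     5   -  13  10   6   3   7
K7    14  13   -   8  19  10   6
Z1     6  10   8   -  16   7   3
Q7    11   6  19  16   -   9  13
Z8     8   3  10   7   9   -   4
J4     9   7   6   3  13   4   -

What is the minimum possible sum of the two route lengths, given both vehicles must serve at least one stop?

Check every non-empty split of the stops between the two vehicles; for each half take its own optimal tour:
  {U1} + {K7, Z1, Q7, Z8, J4}: 10 + 44 = 54
  {K7} + {U1, Z1, Q7, Z8, J4}: 28 + 33 = 61
  {U1, K7} + {Z1, Q7, Z8, J4}: 32 + 33 = 65
  {Z1} + {U1, K7, Q7, Z8, J4}: 12 + 44 = 56
  {U1, Z1} + {K7, Q7, Z8, J4}: 21 + 44 = 65
  {K7, Z1} + {U1, Q7, Z8, J4}: 28 + 33 = 61
  … (31 splits in total)
Best: vehicle 1 DC → U1 → DC = 10; vehicle 2 DC → Z1 → K7 → J4 → Z8 → Q7 → DC = 44; combined 54.

54 miles — the smallest possible combined total.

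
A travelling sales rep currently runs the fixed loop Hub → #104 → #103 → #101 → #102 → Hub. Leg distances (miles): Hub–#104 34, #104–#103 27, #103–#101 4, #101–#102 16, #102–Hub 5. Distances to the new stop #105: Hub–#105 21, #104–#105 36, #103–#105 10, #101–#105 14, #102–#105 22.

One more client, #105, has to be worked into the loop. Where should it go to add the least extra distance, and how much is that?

Insertion cost between consecutive stops i–j is d(i,#105) + d(#105,j) − d(i,j):
  between Hub and #104: 21 + 36 − 34 = 23
  between #104 and #103: 36 + 10 − 27 = 19
  between #103 and #101: 10 + 14 − 4 = 20
  between #101 and #102: 14 + 22 − 16 = 20
  between #102 and Hub: 22 + 21 − 5 = 38
Cheapest insertion is between #104 and #103, adding 19.
New total = 86 + 19 = 105.

+19 miles — insert #105 between #104 and #103.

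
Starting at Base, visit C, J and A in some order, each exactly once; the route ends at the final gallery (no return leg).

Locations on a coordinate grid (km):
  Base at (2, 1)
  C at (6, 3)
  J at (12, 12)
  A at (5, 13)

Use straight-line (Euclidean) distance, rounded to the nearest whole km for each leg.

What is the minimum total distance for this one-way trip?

21 km — the minimum one-way total.

There are 3! = 6 possible orderings.
Base → C → J → A: 4+11+7 = 22
Base → C → A → J: 4+10+7 = 21
Base → J → C → A: 15+11+10 = 36
Base → J → A → C: 15+7+10 = 32
Base → A → C → J: 12+10+11 = 33
Base → A → J → C: 12+7+11 = 30
The minimum is 21.
One shortest path: Base → C → A → J.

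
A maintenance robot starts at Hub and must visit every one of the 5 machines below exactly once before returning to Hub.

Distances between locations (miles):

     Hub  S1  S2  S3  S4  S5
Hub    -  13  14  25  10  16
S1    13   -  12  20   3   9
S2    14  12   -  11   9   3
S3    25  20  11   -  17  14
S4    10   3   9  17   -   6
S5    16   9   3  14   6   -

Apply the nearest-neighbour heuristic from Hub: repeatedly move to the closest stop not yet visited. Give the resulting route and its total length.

Total distance 61 miles via the nearest-neighbour route Hub → S4 → S1 → S5 → S2 → S3 → Hub.

Hub → [S4:10 / S1:13 / S2:14 / S5:16 / S3:25] → S4 (10)
S4 → [S1:3 / S5:6 / S2:9 / S3:17] → S1 (3)
S1 → [S5:9 / S2:12 / S3:20] → S5 (9)
S5 → [S2:3 / S3:14] → S2 (3)
S2 → [S3:11] → S3 (11)
Return S3→Hub: 25.
Total = 10 + 3 + 9 + 3 + 11 + 25 = 61.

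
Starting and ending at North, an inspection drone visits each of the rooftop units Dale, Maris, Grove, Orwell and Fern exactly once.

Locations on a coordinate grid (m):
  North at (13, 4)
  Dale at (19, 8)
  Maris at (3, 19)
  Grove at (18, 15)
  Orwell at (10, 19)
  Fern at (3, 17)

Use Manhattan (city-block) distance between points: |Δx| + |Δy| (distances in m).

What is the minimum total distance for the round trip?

62 m — the shortest possible round trip.

There are 60 distinct closed tours to check (reversals are equivalent).
North→Dale→Maris→Grove→Orwell→Fern→North: 10+27+19+12+9+23 = 100
North→Dale→Maris→Grove→Fern→Orwell→North: 10+27+19+17+9+18 = 100
North→Dale→Maris→Orwell→Grove→Fern→North: 10+27+7+12+17+23 = 96
North→Dale→Maris→Orwell→Fern→Grove→North: 10+27+7+9+17+16 = 86
North→Dale→Maris→Fern→Grove→Orwell→North: 10+27+2+17+12+18 = 86
North→Dale→Maris→Fern→Orwell→Grove→North: 10+27+2+9+12+16 = 76
North→Dale→Grove→Maris→Orwell→Fern→North: 10+8+19+7+9+23 = 76
North→Dale→Grove→Maris→Fern→Orwell→North: 10+8+19+2+9+18 = 66
North→Dale→Grove→Orwell→Maris→Fern→North: 10+8+12+7+2+23 = 62
North→Dale→Grove→Orwell→Fern→Maris→North: 10+8+12+9+2+25 = 66
North→Dale→Grove→Fern→Maris→Orwell→North: 10+8+17+2+7+18 = 62
North→Dale→Grove→Fern→Orwell→Maris→North: 10+8+17+9+7+25 = 76
North→Dale→Orwell→Maris→Grove→Fern→North: 10+20+7+19+17+23 = 96
North→Dale→Orwell→Maris→Fern→Grove→North: 10+20+7+2+17+16 = 72
… (46 more)
The minimum is 62.
One optimal route: North → Dale → Grove → Orwell → Maris → Fern → North (or its reverse).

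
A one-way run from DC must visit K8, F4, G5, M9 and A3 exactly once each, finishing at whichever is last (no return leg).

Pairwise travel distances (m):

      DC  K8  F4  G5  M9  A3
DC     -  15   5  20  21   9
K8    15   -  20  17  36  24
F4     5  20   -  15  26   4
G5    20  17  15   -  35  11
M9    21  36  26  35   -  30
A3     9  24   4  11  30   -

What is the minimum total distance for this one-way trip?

There are 5! = 120 possible orderings.
DC→K8→F4→G5→M9→A3: 15+20+15+35+30 = 115
DC→K8→F4→G5→A3→M9: 15+20+15+11+30 = 91
DC→K8→F4→M9→G5→A3: 15+20+26+35+11 = 107
DC→K8→F4→M9→A3→G5: 15+20+26+30+11 = 102
DC→K8→F4→A3→G5→M9: 15+20+4+11+35 = 85
DC→K8→F4→A3→M9→G5: 15+20+4+30+35 = 104
DC→K8→G5→F4→M9→A3: 15+17+15+26+30 = 103
DC→K8→G5→F4→A3→M9: 15+17+15+4+30 = 81
DC→K8→G5→M9→F4→A3: 15+17+35+26+4 = 97
DC→K8→G5→M9→A3→F4: 15+17+35+30+4 = 101
DC→K8→G5→A3→F4→M9: 15+17+11+4+26 = 73
DC→K8→G5→A3→M9→F4: 15+17+11+30+26 = 99
DC→K8→M9→F4→G5→A3: 15+36+26+15+11 = 103
DC→K8→M9→F4→A3→G5: 15+36+26+4+11 = 92
… (106 more)
The minimum is 73.
One shortest path: DC → K8 → G5 → A3 → F4 → M9.

Minimum one-way distance = 73 m.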